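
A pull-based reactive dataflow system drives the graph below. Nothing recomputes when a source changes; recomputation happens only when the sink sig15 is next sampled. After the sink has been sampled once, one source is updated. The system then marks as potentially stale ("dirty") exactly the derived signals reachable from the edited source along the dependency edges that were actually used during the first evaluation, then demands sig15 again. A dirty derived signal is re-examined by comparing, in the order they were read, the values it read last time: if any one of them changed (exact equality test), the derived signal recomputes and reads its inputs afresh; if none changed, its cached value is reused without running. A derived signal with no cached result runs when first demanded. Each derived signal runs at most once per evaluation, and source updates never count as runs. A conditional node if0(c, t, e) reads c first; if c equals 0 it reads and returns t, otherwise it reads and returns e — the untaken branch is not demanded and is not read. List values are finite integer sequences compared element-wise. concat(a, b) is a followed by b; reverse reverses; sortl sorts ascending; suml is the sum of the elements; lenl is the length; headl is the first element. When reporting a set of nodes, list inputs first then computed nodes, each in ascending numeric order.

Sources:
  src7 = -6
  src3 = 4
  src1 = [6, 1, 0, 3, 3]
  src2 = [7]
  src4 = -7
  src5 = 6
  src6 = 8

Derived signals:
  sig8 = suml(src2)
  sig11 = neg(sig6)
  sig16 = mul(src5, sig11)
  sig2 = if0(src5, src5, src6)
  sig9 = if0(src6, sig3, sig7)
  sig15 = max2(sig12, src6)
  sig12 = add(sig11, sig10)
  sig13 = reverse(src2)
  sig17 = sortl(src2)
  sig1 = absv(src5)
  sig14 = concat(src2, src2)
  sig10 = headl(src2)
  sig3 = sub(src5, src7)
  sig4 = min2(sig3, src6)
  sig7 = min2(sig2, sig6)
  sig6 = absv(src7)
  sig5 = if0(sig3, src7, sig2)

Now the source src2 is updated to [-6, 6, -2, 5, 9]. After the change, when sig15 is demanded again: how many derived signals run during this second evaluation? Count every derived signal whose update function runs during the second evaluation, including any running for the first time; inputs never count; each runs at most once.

Derived signals that run: sig10, sig12, sig15 — 3 in total.

First evaluation (everything demanded from the output):
  sig6 = absv(-6) = 6
  sig10 = headl([7]) = 7
  sig11 = neg(6) = -6
  sig12 = add(-6, 7) = 1
  sig15 = max2(1, 8) = 8

Propagation after the edit:
  sig10: runs — src2 [7]->[-6, 6, -2, 5, 9]; result -6.
  sig12: runs — sig10 7->-6; result -12.
  sig15: runs — sig12 1->-12; result 8 (same value as before).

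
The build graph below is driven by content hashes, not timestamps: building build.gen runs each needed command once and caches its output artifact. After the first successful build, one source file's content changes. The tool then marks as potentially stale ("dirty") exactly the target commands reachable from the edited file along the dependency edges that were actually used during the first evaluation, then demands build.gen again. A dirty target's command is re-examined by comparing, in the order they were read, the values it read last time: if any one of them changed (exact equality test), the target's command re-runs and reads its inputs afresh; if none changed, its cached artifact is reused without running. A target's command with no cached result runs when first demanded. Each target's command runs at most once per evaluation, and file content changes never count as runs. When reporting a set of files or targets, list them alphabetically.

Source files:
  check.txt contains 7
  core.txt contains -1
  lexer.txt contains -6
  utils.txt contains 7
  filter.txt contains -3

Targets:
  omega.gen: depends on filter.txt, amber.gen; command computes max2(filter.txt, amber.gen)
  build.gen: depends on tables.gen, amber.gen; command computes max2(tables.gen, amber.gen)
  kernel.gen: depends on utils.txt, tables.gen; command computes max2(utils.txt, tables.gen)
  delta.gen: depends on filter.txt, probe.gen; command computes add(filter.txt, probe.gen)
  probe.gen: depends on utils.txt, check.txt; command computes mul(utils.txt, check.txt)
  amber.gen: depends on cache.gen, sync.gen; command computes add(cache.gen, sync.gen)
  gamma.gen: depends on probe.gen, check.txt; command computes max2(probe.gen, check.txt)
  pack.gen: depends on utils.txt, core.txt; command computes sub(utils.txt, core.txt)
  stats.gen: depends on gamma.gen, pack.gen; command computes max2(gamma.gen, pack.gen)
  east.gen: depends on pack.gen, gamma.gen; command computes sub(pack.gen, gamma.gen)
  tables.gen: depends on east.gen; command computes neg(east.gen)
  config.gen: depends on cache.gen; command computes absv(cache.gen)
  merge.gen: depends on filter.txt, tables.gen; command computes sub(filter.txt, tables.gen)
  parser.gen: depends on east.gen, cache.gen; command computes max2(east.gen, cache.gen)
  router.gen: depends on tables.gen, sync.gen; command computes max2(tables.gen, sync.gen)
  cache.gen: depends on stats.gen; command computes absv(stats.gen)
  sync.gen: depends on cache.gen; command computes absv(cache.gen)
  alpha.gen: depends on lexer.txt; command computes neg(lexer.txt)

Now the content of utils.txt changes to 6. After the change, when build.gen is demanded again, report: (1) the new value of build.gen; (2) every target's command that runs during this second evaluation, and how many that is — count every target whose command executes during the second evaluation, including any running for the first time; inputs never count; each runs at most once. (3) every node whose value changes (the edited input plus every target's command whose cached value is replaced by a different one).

Initial pass — values computed on the first demand:
  pack.gen = sub(7, -1) = 8
  probe.gen = mul(7, 7) = 49
  gamma.gen = max2(49, 7) = 49
  east.gen = sub(8, 49) = -41
  stats.gen = max2(49, 8) = 49
  cache.gen = absv(49) = 49
  sync.gen = absv(49) = 49
  amber.gen = add(49, 49) = 98
  tables.gen = neg(-41) = 41
  build.gen = max2(41, 98) = 98

Second demand — change propagation:
  pack.gen: re-runs because utils.txt 7->6; new result 7.
  probe.gen: re-runs because utils.txt 7->6; new result 42.
  gamma.gen: re-runs because probe.gen 49->42; new result 42.
  east.gen: re-runs because pack.gen 8->7; gamma.gen 49->42; new result -35.
  stats.gen: re-runs because gamma.gen 49->42; pack.gen 8->7; new result 42.
  cache.gen: re-runs because stats.gen 49->42; new result 42.
  sync.gen: re-runs because cache.gen 49->42; new result 42.
  amber.gen: re-runs because cache.gen 49->42; sync.gen 49->42; new result 84.
  tables.gen: re-runs because east.gen -41->-35; new result 35.
  build.gen: re-runs because tables.gen 41->35; amber.gen 98->84; new result 84.

build.gen now evaluates to 84.
Run set: amber.gen, build.gen, cache.gen, east.gen, gamma.gen, pack.gen, probe.gen, stats.gen, sync.gen, tables.gen (10 run).
Changed values: amber.gen, build.gen, cache.gen, east.gen, gamma.gen, pack.gen, probe.gen, stats.gen, sync.gen, tables.gen, utils.txt.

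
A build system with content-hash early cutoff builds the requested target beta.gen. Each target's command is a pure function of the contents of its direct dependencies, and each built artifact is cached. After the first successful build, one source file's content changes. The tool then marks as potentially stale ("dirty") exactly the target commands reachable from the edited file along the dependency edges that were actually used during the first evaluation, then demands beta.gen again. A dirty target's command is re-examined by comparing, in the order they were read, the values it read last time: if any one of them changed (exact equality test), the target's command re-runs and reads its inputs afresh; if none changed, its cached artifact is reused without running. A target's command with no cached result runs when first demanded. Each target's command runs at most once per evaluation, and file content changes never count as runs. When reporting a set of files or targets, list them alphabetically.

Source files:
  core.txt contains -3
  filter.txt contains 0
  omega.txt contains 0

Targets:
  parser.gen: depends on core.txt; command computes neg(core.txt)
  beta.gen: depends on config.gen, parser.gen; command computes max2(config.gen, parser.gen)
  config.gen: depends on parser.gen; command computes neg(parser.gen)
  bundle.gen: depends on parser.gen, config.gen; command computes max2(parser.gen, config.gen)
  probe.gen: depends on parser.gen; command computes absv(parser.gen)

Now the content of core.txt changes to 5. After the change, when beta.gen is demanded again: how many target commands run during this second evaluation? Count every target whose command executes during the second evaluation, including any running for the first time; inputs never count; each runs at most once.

First evaluation (everything demanded from the output):
  parser.gen = neg(-3) = 3
  config.gen = neg(3) = -3
  beta.gen = max2(-3, 3) = 3

Propagation after the edit:
  parser.gen: runs — core.txt -3->5; result -5.
  config.gen: runs — parser.gen 3->-5; result 5.
  beta.gen: runs — config.gen -3->5; parser.gen 3->-5; result 5.

Target commands that run: beta.gen, config.gen, parser.gen — 3 in total.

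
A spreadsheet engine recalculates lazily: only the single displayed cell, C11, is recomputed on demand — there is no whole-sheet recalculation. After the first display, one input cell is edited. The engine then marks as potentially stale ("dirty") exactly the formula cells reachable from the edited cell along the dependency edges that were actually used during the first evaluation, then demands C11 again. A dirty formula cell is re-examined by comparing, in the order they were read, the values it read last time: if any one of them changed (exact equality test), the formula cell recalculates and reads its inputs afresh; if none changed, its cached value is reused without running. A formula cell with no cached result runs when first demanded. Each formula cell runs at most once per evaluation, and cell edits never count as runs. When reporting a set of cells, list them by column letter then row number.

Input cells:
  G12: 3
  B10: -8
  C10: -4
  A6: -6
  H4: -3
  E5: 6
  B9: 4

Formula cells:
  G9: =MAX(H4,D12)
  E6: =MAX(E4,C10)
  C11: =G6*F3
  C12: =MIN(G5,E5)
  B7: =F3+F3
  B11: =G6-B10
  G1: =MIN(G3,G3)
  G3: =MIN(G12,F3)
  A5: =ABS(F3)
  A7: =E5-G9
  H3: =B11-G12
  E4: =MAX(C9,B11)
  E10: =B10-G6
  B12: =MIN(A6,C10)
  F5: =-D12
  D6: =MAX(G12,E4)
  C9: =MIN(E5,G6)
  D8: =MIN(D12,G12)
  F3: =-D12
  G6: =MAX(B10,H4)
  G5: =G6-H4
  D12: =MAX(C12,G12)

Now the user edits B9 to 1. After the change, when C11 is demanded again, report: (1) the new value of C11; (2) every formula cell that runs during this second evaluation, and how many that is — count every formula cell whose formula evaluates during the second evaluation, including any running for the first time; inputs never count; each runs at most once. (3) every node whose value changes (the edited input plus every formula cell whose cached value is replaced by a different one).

First evaluation (everything demanded from the output):
  G6 = MAX(-8, -3) = -3
  G5 = -3 - -3 = 0
  C12 = MIN(0, 6) = 0
  D12 = MAX(0, 3) = 3
  F3 = -(3) = -3
  C11 = -3 * -3 = 9

Propagation after the edit:
  B9 feeds no computation that the output demands — nothing is marked dirty and nothing runs.

Key observation: B9 is never demanded by the output, so the edit triggers no recomputation at all.

New value of C11: 9.
Formula cells that run: none — 0 in total.
Values that change: B9.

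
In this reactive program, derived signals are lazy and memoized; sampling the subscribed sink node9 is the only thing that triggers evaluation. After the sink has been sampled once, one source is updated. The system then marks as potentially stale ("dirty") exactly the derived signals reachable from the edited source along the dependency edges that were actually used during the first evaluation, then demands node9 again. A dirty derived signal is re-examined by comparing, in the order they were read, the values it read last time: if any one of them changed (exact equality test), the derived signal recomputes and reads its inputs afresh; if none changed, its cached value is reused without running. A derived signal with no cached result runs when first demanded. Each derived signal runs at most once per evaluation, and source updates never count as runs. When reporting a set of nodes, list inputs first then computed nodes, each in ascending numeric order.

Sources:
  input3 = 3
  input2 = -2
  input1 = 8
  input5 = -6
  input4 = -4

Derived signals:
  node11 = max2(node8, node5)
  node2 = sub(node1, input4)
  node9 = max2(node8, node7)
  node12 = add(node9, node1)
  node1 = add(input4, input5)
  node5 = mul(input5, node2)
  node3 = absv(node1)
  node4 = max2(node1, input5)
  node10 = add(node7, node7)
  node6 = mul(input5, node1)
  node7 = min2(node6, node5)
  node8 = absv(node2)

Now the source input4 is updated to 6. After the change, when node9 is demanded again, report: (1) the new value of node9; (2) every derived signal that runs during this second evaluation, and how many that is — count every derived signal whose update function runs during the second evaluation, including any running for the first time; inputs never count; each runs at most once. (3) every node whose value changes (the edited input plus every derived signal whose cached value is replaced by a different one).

Demanding node9 again yields 6.
5 derived signals run: node1, node2, node6, node7, node9.
The nodes whose values change: input4, node1, node6, node7, node9.
Note where the cutoff bites: node5 is checked, finds nothing changed, and keeps its cache.

First demand of the output computes:
  node1 = add(-4, -6) = -10
  node2 = sub(-10, -4) = -6
  node5 = mul(-6, -6) = 36
  node6 = mul(-6, -10) = 60
  node7 = min2(60, 36) = 36
  node8 = absv(-6) = 6
  node9 = max2(6, 36) = 36

After the edit, cleaning proceeds:
  node1: a read changed (input4 -4->6) — executes, giving 0.
  node2: a read changed (node1 -10->0; input4 -4->6) — executes, giving -6 — identical to its old value.
  node5: dirty, but its reads are unchanged (input5 unchanged, node2 unchanged); cached 36 stands.
  node6: a read changed (node1 -10->0) — executes, giving 0.
  node7: a read changed (node6 60->0) — executes, giving 0.
  node8: dirty, but its reads are unchanged (node2 unchanged); cached 6 stands.
  node9: a read changed (node7 36->0) — executes, giving 6.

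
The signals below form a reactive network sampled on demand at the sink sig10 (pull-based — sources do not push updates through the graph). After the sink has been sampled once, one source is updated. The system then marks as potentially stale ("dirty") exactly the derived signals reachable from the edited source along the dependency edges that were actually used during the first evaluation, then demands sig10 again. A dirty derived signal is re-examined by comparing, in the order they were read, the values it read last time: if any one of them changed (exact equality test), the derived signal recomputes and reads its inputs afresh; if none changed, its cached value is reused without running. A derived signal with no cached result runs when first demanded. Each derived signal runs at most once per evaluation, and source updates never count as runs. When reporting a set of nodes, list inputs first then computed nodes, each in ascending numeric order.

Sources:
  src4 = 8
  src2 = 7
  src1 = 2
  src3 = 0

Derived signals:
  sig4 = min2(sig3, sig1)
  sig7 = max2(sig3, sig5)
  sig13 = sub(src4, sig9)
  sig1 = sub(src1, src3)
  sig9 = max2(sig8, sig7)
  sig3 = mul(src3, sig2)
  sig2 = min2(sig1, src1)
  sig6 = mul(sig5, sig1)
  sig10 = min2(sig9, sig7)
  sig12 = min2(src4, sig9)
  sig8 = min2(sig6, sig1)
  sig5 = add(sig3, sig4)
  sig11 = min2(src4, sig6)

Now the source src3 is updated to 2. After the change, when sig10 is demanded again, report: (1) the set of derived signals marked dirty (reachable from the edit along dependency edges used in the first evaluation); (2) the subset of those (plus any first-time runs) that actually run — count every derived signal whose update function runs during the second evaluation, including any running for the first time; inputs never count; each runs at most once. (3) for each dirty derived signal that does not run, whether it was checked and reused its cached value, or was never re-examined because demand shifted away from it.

Initial pass — values computed on the first demand:
  sig1 = sub(2, 0) = 2
  sig2 = min2(2, 2) = 2
  sig3 = mul(0, 2) = 0
  sig4 = min2(0, 2) = 0
  sig5 = add(0, 0) = 0
  sig6 = mul(0, 2) = 0
  sig7 = max2(0, 0) = 0
  sig8 = min2(0, 2) = 0
  sig9 = max2(0, 0) = 0
  sig10 = min2(0, 0) = 0

Second demand — change propagation:
  sig1: re-runs because src3 0->2; new result 0.
  sig2: re-runs because sig1 2->0; new result 0.
  sig3: re-runs because src3 0->2; sig2 2->0; new result 0 (unchanged).
  sig4: re-runs because sig1 2->0; new result 0 (unchanged).
  sig5: re-examined; everything it read last time is the same (sig3 unchanged, sig4 unchanged) — cache 0 kept, no run.
  sig6: re-runs because sig1 2->0; new result 0 (unchanged).
  sig7: re-examined; everything it read last time is the same (sig3 unchanged, sig5 unchanged) — cache 0 kept, no run.
  sig8: re-runs because sig1 2->0; new result 0 (unchanged).
  sig9: re-examined; everything it read last time is the same (sig8 unchanged, sig7 unchanged) — cache 0 kept, no run.
  sig10: re-examined; everything it read last time is the same (sig9 unchanged, sig7 unchanged) — cache 0 kept, no run.

The important point: at sig5 every value read last time is unchanged, so the dirty flag clears without a run.

Dirty set: sig1, sig2, sig3, sig4, sig5, sig6, sig7, sig8, sig9, sig10.
Run set: sig1, sig2, sig3, sig4, sig6, sig8 (6 run).
Re-examined without running (cache reused): sig5, sig7, sig9, sig10.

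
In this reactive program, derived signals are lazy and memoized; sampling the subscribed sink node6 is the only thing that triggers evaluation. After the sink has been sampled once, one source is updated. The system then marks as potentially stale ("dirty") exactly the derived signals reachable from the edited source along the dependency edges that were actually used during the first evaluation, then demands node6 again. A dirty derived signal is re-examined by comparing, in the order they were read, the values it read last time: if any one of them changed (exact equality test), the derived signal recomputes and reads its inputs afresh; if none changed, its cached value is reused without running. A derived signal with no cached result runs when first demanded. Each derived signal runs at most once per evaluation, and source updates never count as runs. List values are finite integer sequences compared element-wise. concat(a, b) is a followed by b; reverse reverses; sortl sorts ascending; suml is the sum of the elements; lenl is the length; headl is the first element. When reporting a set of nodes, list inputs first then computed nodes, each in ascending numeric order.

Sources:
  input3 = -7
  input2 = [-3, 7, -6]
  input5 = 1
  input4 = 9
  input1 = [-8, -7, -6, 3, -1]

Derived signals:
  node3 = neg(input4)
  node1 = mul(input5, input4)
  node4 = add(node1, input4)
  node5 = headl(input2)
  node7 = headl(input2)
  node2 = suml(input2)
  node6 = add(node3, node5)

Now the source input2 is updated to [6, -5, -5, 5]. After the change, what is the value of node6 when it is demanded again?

Demanding node6 again yields -3.

First demand of the output computes:
  node3 = neg(9) = -9
  node5 = headl([-3, 7, -6]) = -3
  node6 = add(-9, -3) = -12

After the edit, cleaning proceeds:
  node5: a read changed (input2 [-3, 7, -6]->[6, -5, -5, 5]) — executes, giving 6.
  node6: a read changed (node5 -3->6) — executes, giving -3.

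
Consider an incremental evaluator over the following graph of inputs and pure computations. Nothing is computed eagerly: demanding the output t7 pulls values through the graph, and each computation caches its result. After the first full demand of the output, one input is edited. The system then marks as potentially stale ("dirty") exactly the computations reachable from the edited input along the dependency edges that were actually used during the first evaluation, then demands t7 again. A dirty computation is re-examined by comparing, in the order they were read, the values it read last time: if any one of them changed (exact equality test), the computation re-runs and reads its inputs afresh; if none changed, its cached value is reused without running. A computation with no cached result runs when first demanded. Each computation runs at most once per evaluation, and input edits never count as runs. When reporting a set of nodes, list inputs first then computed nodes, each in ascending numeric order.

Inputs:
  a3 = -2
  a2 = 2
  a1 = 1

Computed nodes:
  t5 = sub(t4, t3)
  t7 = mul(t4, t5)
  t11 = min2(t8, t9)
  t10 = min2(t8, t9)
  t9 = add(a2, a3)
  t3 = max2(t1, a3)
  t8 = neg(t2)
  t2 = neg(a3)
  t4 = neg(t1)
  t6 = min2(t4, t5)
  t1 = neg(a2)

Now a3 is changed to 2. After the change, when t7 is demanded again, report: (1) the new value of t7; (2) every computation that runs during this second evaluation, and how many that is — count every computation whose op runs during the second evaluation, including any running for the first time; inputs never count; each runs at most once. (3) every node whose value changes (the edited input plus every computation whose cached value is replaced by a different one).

t7 now evaluates to 0.
Run set: t3, t5, t7 (3 run).
Changed values: a3, t3, t5, t7.

Initial pass — values computed on the first demand:
  t1 = neg(2) = -2
  t3 = max2(-2, -2) = -2
  t4 = neg(-2) = 2
  t5 = sub(2, -2) = 4
  t7 = mul(2, 4) = 8

Second demand — change propagation:
  t3: re-runs because a3 -2->2; new result 2.
  t5: re-runs because t3 -2->2; new result 0.
  t7: re-runs because t5 4->0; new result 0.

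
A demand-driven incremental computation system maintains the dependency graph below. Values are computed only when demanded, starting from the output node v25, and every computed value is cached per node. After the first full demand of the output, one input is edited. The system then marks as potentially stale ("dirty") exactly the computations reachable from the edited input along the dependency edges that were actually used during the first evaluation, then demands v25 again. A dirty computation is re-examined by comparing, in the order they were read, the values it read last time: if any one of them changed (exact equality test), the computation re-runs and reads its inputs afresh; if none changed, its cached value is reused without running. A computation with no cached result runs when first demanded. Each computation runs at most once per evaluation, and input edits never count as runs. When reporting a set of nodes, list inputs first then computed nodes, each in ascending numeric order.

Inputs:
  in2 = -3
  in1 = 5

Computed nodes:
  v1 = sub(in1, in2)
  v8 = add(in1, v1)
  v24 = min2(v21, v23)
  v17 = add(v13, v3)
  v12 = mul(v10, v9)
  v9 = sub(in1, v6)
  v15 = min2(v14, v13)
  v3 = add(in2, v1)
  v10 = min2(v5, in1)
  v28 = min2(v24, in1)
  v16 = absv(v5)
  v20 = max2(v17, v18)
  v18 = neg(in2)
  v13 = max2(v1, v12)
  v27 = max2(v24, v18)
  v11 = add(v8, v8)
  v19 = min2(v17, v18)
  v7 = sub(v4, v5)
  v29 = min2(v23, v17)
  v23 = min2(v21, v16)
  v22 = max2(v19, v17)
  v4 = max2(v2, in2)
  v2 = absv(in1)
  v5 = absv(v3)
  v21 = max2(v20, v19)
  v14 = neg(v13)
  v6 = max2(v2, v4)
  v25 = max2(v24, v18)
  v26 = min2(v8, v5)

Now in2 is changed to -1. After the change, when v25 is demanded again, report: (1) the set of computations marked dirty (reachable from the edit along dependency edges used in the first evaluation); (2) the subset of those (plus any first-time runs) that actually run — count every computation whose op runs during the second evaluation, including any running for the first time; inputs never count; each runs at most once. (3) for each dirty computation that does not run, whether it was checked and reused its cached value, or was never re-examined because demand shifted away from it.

Marked dirty: v1, v3, v4, v5, v6, v9, v10, v12, v13, v16, v17, v18, v19, v20, v21, v23, v24, v25.
Computations that run: v1, v3, v4, v13, v17, v18, v19, v20, v21, v23, v24, v25 — 12 in total.
Checked but reused from cache: v5, v6, v9, v10, v12, v16.
Key observation: the cutoff stops propagation at v5 — its inputs' values are unchanged, so it reuses its cache.

First evaluation (everything demanded from the output):
  v1 = sub(5, -3) = 8
  v2 = absv(5) = 5
  v3 = add(-3, 8) = 5
  v4 = max2(5, -3) = 5
  v5 = absv(5) = 5
  v6 = max2(5, 5) = 5
  v9 = sub(5, 5) = 0
  v10 = min2(5, 5) = 5
  v12 = mul(5, 0) = 0
  v13 = max2(8, 0) = 8
  v16 = absv(5) = 5
  v17 = add(8, 5) = 13
  v18 = neg(-3) = 3
  v19 = min2(13, 3) = 3
  v20 = max2(13, 3) = 13
  v21 = max2(13, 3) = 13
  v23 = min2(13, 5) = 5
  v24 = min2(13, 5) = 5
  v25 = max2(5, 3) = 5

Propagation after the edit:
  v1: runs — in2 -3->-1; result 6.
  v3: runs — in2 -3->-1; v1 8->6; result 5 (same value as before).
  v4: runs — in2 -3->-1; result 5 (same value as before).
  v5: checked — values it read are unchanged (v3 unchanged); reused cached 5 without running.
  v6: checked — values it read are unchanged (v2 unchanged, v4 unchanged); reused cached 5 without running.
  v9: checked — values it read are unchanged (in1 unchanged, v6 unchanged); reused cached 0 without running.
  v10: checked — values it read are unchanged (v5 unchanged, in1 unchanged); reused cached 5 without running.
  v12: checked — values it read are unchanged (v10 unchanged, v9 unchanged); reused cached 0 without running.
  v13: runs — v1 8->6; result 6.
  v16: checked — values it read are unchanged (v5 unchanged); reused cached 5 without running.
  v17: runs — v13 8->6; result 11.
  v18: runs — in2 -3->-1; result 1.
  v19: runs — v17 13->11; v18 3->1; result 1.
  v20: runs — v17 13->11; v18 3->1; result 11.
  v21: runs — v20 13->11; v19 3->1; result 11.
  v23: runs — v21 13->11; result 5 (same value as before).
  v24: runs — v21 13->11; result 5 (same value as before).
  v25: runs — v18 3->1; result 5 (same value as before).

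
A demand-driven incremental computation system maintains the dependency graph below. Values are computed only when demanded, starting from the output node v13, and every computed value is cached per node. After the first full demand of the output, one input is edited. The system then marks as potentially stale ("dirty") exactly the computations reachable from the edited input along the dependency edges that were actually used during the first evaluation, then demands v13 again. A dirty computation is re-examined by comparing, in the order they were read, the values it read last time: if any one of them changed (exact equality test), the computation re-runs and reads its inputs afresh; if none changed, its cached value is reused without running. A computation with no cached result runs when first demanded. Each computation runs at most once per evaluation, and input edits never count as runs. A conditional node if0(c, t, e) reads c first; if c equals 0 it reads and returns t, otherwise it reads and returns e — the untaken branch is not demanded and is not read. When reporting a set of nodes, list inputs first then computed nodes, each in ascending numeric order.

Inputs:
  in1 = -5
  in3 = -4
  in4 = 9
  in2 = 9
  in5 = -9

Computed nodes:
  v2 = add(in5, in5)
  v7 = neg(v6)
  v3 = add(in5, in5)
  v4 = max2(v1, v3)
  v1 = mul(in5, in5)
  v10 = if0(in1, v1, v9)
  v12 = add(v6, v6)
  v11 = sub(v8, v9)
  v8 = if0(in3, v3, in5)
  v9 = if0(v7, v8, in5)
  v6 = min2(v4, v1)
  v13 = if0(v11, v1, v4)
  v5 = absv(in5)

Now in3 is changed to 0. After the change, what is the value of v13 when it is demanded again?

New value of v13: 81.

First evaluation (everything demanded from the output):
  v1 = mul(-9, -9) = 81
  v3 = add(-9, -9) = -18
  v4 = max2(81, -18) = 81
  v6 = min2(81, 81) = 81
  v7 = neg(81) = -81
  v8 = if0(in3=-4 -> else branch in5) = -9
  v9 = if0(v7=-81 -> else branch in5) = -9
  v11 = sub(-9, -9) = 0
  v13 = if0(v11=0 -> then branch v1) = 81

Propagation after the edit:
  v8: runs — in3 -4->0; result -18.
  v11: runs — v8 -9->-18; result -9.
  v13: runs — v11 0->-9; result 81 (same value as before).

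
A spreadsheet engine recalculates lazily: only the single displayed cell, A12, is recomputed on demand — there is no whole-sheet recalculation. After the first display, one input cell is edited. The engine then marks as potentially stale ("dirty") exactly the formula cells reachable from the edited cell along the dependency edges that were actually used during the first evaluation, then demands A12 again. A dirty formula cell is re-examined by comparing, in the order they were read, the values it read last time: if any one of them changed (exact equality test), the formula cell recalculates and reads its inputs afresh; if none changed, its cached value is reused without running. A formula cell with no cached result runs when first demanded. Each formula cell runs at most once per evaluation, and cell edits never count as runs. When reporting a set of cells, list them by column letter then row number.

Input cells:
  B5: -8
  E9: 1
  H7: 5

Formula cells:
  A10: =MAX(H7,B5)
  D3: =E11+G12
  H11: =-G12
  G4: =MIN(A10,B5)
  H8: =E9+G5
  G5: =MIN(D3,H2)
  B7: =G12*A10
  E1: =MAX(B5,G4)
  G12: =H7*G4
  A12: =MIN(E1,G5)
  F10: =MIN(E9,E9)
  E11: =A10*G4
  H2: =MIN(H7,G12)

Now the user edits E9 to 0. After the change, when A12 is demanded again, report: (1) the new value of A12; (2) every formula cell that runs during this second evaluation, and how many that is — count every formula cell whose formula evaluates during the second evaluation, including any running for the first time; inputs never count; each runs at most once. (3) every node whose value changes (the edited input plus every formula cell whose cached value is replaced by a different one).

New value of A12: -80.
Formula cells that run: none — 0 in total.
Values that change: E9.
Key observation: E9 is never demanded by the output, so the edit triggers no recomputation at all.

First evaluation (everything demanded from the output):
  A10 = MAX(5, -8) = 5
  G4 = MIN(5, -8) = -8
  E1 = MAX(-8, -8) = -8
  E11 = 5 * -8 = -40
  G12 = 5 * -8 = -40
  D3 = -40 + -40 = -80
  H2 = MIN(5, -40) = -40
  G5 = MIN(-80, -40) = -80
  A12 = MIN(-8, -80) = -80

Propagation after the edit:
  E9 feeds no computation that the output demands — nothing is marked dirty and nothing runs.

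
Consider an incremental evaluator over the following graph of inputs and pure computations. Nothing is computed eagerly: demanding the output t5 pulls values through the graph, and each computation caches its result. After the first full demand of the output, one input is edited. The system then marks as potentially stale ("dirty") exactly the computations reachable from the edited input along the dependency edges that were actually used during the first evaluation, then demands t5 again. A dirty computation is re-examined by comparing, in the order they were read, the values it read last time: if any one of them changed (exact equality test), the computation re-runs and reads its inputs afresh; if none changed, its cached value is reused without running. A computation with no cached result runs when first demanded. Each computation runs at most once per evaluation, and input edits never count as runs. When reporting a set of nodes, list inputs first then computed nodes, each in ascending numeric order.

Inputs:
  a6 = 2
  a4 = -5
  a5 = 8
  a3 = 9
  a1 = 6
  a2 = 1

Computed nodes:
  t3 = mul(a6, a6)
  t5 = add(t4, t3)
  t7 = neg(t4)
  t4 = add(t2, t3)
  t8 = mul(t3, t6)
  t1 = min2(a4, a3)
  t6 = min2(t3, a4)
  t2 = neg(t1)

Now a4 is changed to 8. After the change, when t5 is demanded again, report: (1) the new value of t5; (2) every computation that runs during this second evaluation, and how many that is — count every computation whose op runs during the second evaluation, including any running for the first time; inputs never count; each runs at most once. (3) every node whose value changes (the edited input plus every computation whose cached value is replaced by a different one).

Initial pass — values computed on the first demand:
  t1 = min2(-5, 9) = -5
  t2 = neg(-5) = 5
  t3 = mul(2, 2) = 4
  t4 = add(5, 4) = 9
  t5 = add(9, 4) = 13

Second demand — change propagation:
  t1: re-runs because a4 -5->8; new result 8.
  t2: re-runs because t1 -5->8; new result -8.
  t4: re-runs because t2 5->-8; new result -4.
  t5: re-runs because t4 9->-4; new result 0.

t5 now evaluates to 0.
Run set: t1, t2, t4, t5 (4 run).
Changed values: a4, t1, t2, t4, t5.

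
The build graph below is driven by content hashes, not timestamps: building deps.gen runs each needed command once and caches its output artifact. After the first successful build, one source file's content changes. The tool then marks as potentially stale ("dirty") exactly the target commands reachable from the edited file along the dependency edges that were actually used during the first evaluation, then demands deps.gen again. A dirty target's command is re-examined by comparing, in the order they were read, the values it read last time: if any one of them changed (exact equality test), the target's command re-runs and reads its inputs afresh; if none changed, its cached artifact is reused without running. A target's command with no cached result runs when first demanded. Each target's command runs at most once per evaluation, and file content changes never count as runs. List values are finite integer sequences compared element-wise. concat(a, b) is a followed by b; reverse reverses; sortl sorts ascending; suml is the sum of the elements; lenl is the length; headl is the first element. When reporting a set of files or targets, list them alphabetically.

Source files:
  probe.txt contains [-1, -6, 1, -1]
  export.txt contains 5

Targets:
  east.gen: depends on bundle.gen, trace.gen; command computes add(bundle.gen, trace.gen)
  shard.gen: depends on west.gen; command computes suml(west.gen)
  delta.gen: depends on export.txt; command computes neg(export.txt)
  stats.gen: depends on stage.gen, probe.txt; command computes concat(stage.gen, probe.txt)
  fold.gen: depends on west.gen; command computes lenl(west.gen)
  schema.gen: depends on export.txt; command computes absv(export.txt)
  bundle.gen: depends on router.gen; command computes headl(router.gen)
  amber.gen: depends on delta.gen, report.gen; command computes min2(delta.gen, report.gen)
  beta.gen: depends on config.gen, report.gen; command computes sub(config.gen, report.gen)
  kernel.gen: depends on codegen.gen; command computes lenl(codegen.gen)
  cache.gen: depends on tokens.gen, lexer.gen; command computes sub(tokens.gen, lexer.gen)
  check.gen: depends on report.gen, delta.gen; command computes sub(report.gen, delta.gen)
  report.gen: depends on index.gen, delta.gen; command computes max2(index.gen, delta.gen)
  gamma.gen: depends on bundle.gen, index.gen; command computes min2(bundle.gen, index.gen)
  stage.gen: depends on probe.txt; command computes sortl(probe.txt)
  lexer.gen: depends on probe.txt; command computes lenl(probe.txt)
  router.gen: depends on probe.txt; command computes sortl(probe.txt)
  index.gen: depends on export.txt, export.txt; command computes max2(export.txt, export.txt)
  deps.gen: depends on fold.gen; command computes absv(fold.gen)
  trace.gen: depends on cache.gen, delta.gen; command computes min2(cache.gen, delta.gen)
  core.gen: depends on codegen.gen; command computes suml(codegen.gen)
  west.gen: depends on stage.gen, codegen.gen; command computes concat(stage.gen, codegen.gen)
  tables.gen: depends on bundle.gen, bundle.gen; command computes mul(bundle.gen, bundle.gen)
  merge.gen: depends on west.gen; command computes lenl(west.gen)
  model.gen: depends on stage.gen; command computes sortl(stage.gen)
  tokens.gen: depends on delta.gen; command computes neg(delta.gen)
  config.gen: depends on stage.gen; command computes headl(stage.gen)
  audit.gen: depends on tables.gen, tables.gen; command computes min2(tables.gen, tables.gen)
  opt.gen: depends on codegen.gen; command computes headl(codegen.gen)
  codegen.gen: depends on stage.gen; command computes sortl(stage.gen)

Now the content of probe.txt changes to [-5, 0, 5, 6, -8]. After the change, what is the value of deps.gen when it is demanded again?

Initial pass — values computed on the first demand:
  stage.gen = sortl([-1, -6, 1, -1]) = [-6, -1, -1, 1]
  codegen.gen = sortl([-6, -1, -1, 1]) = [-6, -1, -1, 1]
  west.gen = concat([-6, -1, -1, 1], [-6, -1, -1, 1]) = [-6, -1, -1, 1, -6, -1, -1, 1]
  fold.gen = lenl([-6, -1, -1, 1, -6, -1, -1, 1]) = 8
  deps.gen = absv(8) = 8

Second demand — change propagation:
  stage.gen: re-runs because probe.txt [-1, -6, 1, -1]->[-5, 0, 5, 6, -8]; new result [-8, -5, 0, 5, 6].
  codegen.gen: re-runs because stage.gen [-6, -1, -1, 1]->[-8, -5, 0, 5, 6]; new result [-8, -5, 0, 5, 6].
  west.gen: re-runs because stage.gen [-6, -1, -1, 1]->[-8, -5, 0, 5, 6]; codegen.gen [-6, -1, -1, 1]->[-8, -5, 0, 5, 6]; new result [-8, -5, 0, 5, 6, -8, -5, 0, 5, 6].
  fold.gen: re-runs because west.gen [-6, -1, -1, 1, -6, -1, -1, 1]->[-8, -5, 0, 5, 6, -8, -5, 0, 5, 6]; new result 10.
  deps.gen: re-runs because fold.gen 8->10; new result 10.

deps.gen now evaluates to 10.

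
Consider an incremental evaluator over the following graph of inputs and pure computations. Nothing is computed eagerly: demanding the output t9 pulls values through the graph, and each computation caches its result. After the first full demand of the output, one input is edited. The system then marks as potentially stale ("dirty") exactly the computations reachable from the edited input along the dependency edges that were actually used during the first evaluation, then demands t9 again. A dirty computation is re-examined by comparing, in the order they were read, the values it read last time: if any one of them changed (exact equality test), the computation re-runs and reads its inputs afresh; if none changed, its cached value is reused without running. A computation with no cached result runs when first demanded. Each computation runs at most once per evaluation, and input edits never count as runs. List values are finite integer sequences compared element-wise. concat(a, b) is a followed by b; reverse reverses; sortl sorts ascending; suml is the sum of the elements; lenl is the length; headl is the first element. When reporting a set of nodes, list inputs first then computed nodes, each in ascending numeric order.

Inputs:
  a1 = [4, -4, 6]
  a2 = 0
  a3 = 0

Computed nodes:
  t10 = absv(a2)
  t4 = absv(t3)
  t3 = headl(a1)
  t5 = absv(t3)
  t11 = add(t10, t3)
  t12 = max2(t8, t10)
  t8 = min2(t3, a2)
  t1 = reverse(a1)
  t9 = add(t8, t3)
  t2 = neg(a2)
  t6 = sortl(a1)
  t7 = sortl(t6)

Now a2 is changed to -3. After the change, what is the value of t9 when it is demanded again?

t9 now evaluates to 1.

Initial pass — values computed on the first demand:
  t3 = headl([4, -4, 6]) = 4
  t8 = min2(4, 0) = 0
  t9 = add(0, 4) = 4

Second demand — change propagation:
  t8: re-runs because a2 0->-3; new result -3.
  t9: re-runs because t8 0->-3; new result 1.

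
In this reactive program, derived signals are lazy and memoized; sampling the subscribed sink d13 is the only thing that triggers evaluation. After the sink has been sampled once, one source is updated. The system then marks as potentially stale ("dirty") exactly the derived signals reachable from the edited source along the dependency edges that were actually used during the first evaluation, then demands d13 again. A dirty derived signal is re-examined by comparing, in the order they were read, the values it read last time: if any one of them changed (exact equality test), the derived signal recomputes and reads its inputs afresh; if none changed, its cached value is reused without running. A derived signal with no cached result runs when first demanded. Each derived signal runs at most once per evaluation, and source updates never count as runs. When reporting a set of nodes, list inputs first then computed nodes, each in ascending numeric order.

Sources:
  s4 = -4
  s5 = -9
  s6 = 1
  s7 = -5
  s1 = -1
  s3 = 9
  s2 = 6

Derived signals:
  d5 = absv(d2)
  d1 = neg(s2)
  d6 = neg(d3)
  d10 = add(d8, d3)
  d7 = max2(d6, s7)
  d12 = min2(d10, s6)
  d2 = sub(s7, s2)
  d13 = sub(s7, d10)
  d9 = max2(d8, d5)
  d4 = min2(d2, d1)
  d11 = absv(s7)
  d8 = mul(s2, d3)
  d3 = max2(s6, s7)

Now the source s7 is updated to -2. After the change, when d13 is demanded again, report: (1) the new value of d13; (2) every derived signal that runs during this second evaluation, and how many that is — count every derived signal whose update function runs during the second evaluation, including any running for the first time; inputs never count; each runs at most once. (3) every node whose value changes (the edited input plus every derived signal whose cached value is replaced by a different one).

Demanding d13 again yields -9.
2 derived signals run: d3, d13.
The nodes whose values change: s7, d13.
Note where the cutoff bites: d8 is checked, finds nothing changed, and keeps its cache.

First demand of the output computes:
  d3 = max2(1, -5) = 1
  d8 = mul(6, 1) = 6
  d10 = add(6, 1) = 7
  d13 = sub(-5, 7) = -12

After the edit, cleaning proceeds:
  d3: a read changed (s7 -5->-2) — executes, giving 1 — identical to its old value.
  d8: dirty, but its reads are unchanged (s2 unchanged, d3 unchanged); cached 6 stands.
  d10: dirty, but its reads are unchanged (d8 unchanged, d3 unchanged); cached 7 stands.
  d13: a read changed (s7 -5->-2) — executes, giving -9.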